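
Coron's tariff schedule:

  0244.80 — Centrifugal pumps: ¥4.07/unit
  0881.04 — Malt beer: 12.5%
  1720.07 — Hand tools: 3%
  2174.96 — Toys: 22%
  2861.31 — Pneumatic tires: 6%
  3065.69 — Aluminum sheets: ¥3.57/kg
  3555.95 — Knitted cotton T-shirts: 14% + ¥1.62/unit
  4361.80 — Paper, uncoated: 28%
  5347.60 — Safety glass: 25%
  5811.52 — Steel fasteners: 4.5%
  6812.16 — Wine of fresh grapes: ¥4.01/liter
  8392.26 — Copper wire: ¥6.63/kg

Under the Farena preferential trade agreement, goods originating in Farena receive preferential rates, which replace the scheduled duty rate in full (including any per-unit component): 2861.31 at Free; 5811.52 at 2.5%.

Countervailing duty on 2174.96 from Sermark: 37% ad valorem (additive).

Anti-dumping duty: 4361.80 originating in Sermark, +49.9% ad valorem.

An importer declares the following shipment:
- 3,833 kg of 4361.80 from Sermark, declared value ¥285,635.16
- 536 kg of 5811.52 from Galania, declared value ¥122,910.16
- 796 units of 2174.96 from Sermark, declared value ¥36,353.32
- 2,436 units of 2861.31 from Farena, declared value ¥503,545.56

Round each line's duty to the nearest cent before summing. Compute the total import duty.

¥249,489.21

Line 1 (4361.80, Sermark, 3,833 kg, ¥285,635.16):
Base rate for 4361.80 is 28%.
Additional duty on 4361.80 from Sermark: +49.9%. Applied ad valorem rate: 28% + 49.9% = 77.9%.
Duty = ¥285,635.16 × 77.9% = ¥222,509.79.
Line 2 (5811.52, Galania, 536 kg, ¥122,910.16):
Base rate for 5811.52 is 4.5%.
5811.52 has an FTA preferential rate, but origin Galania is not Farena; base rate stands.
Duty = ¥122,910.16 × 4.5% = ¥5,530.96.
Line 3 (2174.96, Sermark, 796 units, ¥36,353.32):
Base rate for 2174.96 is 22%.
Additional duty on 2174.96 from Sermark: +37%. Applied ad valorem rate: 22% + 37% = 59%.
Duty = ¥36,353.32 × 59% = ¥21,448.46.
Line 4 (2861.31, Farena, 2,436 units, ¥503,545.56):
Base rate for 2861.31 is 6%.
Origin Farena qualifies under the Coron–Farena agreement and 2861.31 is covered: preferential rate Free applies instead.
Duty = ¥503,545.56 × 0% = ¥0.00.
Total = ¥222,509.79 + ¥5,530.96 + ¥21,448.46 + ¥0.00 = ¥249,489.21.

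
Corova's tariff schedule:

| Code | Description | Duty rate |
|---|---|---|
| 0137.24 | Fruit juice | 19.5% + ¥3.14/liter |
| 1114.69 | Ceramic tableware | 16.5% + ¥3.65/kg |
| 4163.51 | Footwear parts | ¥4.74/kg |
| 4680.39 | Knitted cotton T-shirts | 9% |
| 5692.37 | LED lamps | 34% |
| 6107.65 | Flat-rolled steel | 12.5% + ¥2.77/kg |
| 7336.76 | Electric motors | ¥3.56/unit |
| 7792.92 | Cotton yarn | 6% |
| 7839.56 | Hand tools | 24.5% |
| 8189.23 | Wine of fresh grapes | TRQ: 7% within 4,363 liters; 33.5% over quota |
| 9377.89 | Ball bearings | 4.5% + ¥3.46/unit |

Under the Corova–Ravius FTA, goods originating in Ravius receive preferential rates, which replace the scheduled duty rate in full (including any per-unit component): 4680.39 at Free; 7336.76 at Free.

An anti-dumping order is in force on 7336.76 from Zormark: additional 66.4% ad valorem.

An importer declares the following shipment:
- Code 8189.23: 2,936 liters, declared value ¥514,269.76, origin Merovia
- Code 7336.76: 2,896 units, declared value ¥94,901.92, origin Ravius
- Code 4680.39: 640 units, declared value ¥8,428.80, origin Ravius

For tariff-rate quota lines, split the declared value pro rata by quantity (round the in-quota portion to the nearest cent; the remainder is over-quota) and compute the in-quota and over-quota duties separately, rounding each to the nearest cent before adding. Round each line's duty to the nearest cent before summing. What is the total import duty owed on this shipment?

Line 1 (8189.23, Merovia, 2,936 liters, ¥514,269.76):
Code 8189.23 is under a tariff-rate quota (threshold 4,363 liters). Quantity 2,936 liters is within the quota, so the in-quota rate 7% applies to the full value.
Duty = ¥514,269.76 × 7% = ¥35,998.88.
Line 2 (7336.76, Ravius, 2,896 units, ¥94,901.92):
Base rate for 7336.76 is ¥3.56/unit.
Origin Ravius qualifies under the Corova–Ravius agreement and 7336.76 is covered: preferential rate Free applies instead.
The additional-duty order on 7336.76 targets Zormark, not Ravius; it does not apply.
Duty = ¥94,901.92 × 0% = ¥0.00.
Line 3 (4680.39, Ravius, 640 units, ¥8,428.80):
Base rate for 4680.39 is 9%.
Origin Ravius qualifies under the Corova–Ravius agreement and 4680.39 is covered: preferential rate Free applies instead.
Duty = ¥8,428.80 × 0% = ¥0.00.
Total = ¥35,998.88 + ¥0.00 + ¥0.00 = ¥35,998.88.

¥35,998.88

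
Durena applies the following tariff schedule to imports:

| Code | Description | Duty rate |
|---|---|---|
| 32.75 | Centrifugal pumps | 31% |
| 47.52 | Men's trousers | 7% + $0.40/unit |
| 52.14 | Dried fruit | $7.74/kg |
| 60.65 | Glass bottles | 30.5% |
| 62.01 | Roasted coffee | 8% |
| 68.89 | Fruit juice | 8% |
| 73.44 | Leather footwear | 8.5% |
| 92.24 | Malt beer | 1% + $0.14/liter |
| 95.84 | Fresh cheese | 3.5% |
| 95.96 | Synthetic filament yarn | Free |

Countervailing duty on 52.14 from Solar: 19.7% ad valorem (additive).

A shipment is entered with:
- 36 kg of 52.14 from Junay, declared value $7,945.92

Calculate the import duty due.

$278.64

Line 1 (52.14, Junay, 36 kg, $7,945.92):
Base rate for 52.14 is $7.74/kg.
The additional-duty order on 52.14 targets Solar, not Junay; it does not apply.
Duty = 36 × $7.74 = $278.64.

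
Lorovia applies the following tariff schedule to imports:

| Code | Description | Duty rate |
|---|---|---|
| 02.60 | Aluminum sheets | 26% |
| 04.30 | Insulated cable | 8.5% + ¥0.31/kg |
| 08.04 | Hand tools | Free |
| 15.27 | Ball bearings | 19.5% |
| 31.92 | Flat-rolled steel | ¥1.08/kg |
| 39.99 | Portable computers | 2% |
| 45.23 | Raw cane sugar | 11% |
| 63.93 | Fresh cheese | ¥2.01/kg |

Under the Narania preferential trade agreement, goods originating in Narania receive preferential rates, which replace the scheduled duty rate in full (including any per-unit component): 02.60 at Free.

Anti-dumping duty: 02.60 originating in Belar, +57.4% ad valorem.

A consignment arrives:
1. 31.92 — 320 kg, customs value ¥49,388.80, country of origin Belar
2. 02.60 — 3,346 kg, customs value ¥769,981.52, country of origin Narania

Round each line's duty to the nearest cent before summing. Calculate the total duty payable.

Line 1 (31.92, Belar, 320 kg, ¥49,388.80):
Base rate for 31.92 is ¥1.08/kg.
Duty = 320 × ¥1.08 = ¥345.60.
Line 2 (02.60, Narania, 3,346 kg, ¥769,981.52):
Base rate for 02.60 is 26%.
Origin Narania qualifies under the Lorovia–Narania agreement and 02.60 is covered: preferential rate Free applies instead.
The additional-duty order on 02.60 targets Belar, not Narania; it does not apply.
Duty = ¥769,981.52 × 0% = ¥0.00.
Total = ¥345.60 + ¥0.00 = ¥345.60.

¥345.60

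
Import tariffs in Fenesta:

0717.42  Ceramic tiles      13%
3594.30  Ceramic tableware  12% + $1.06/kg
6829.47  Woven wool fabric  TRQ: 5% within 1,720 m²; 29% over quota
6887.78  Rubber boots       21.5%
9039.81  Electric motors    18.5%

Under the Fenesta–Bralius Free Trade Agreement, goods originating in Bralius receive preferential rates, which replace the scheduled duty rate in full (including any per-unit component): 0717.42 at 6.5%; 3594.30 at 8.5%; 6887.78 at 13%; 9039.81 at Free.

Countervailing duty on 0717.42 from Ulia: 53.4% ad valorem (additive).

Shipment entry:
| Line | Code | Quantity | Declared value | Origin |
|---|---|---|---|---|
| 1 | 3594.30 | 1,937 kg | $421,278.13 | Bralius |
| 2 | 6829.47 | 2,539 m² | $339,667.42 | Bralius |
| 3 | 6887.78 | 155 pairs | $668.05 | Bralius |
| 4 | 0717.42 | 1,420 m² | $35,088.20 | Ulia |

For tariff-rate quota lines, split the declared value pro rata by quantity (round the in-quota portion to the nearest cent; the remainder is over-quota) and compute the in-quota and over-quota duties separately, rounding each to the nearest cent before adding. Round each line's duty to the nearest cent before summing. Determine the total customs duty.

$102,473.22

Line 1 (3594.30, Bralius, 1,937 kg, $421,278.13):
Base rate for 3594.30 is 12% + $1.06/kg.
Origin Bralius qualifies under the Fenesta–Bralius agreement and 3594.30 is covered: preferential rate 8.5% applies instead.
Duty = $421,278.13 × 8.5% = $35,808.64.
Line 2 (6829.47, Bralius, 2,539 m², $339,667.42):
Code 6829.47 is under a tariff-rate quota (threshold 1,720 m²). In-quota: 1,720 m² at 5%; over-quota: 819 m² at 29%.
Pro-rata value split: in-quota = $339,667.42 × 1,720/2,539 = $230,101.60; over-quota = $339,667.42 − $230,101.60 = $109,565.82.
In-quota duty = $230,101.60 × 5% = $11,505.08. Over-quota duty = $109,565.82 × 29% = $31,774.09.
Line duty = $11,505.08 + $31,774.09 = $43,279.17.
Line 3 (6887.78, Bralius, 155 pairs, $668.05):
Base rate for 6887.78 is 21.5%.
Origin Bralius qualifies under the Fenesta–Bralius agreement and 6887.78 is covered: preferential rate 13% applies instead.
Duty = $668.05 × 13% = $86.85.
Line 4 (0717.42, Ulia, 1,420 m², $35,088.20):
Base rate for 0717.42 is 13%.
0717.42 has an FTA preferential rate, but origin Ulia is not Bralius; base rate stands.
Additional duty on 0717.42 from Ulia: +53.4%. Applied ad valorem rate: 13% + 53.4% = 66.4%.
Duty = $35,088.20 × 66.4% = $23,298.56.
Total = $35,808.64 + $43,279.17 + $86.85 + $23,298.56 = $102,473.22.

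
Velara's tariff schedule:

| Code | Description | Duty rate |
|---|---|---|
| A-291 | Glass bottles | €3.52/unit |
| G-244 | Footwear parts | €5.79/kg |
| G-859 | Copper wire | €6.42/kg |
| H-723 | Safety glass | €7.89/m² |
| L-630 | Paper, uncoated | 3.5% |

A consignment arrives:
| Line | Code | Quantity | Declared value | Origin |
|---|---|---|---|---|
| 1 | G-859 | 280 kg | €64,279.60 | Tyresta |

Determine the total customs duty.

€1,797.60

Line 1 (G-859, Tyresta, 280 kg, €64,279.60):
Base rate for G-859 is €6.42/kg.
Duty = 280 × €6.42 = €1,797.60.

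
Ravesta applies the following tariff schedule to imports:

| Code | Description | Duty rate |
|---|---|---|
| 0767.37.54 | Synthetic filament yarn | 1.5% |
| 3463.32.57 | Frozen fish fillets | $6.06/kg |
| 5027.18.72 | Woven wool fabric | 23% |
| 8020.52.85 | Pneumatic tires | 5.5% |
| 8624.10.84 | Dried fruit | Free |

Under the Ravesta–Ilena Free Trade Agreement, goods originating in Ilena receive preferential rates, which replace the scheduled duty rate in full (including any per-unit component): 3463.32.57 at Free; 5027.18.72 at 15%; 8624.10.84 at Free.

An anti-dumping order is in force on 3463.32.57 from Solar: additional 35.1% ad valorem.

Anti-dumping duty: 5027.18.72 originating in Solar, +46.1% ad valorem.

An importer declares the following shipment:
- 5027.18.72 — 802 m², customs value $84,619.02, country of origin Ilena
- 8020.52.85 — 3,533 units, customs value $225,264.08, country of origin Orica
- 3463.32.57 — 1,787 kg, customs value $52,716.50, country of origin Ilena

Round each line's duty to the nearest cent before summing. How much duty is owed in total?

$25,082.37

Line 1 (5027.18.72, Ilena, 802 m², $84,619.02):
Base rate for 5027.18.72 is 23%.
Origin Ilena qualifies under the Ravesta–Ilena agreement and 5027.18.72 is covered: preferential rate 15% applies instead.
The additional-duty order on 5027.18.72 targets Solar, not Ilena; it does not apply.
Duty = $84,619.02 × 15% = $12,692.85.
Line 2 (8020.52.85, Orica, 3,533 units, $225,264.08):
Base rate for 8020.52.85 is 5.5%.
Duty = $225,264.08 × 5.5% = $12,389.52.
Line 3 (3463.32.57, Ilena, 1,787 kg, $52,716.50):
Base rate for 3463.32.57 is $6.06/kg.
Origin Ilena qualifies under the Ravesta–Ilena agreement and 3463.32.57 is covered: preferential rate Free applies instead.
The additional-duty order on 3463.32.57 targets Solar, not Ilena; it does not apply.
Duty = $52,716.50 × 0% = $0.00.
Total = $12,692.85 + $12,389.52 + $0.00 = $25,082.37.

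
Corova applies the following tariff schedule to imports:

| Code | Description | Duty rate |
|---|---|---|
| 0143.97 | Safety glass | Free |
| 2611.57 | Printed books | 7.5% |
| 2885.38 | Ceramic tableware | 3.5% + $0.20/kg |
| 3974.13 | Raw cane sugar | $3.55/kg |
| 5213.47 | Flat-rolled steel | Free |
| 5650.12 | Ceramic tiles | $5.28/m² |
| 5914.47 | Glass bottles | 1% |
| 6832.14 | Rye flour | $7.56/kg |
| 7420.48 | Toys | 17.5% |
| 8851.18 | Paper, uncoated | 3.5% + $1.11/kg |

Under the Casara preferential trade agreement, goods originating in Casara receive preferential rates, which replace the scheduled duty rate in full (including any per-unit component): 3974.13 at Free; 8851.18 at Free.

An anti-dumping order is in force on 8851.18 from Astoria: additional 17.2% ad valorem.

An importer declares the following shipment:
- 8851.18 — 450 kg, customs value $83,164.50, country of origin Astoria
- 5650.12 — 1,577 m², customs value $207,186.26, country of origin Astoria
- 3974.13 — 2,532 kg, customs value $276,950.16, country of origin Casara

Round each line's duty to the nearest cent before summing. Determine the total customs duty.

$26,041.11

Line 1 (8851.18, Astoria, 450 kg, $83,164.50):
Base rate for 8851.18 is 3.5% + $1.11/kg.
8851.18 has an FTA preferential rate, but origin Astoria is not Casara; base rate stands.
Additional duty on 8851.18 from Astoria: +17.2%. Applied ad valorem rate: 3.5% + 17.2% = 20.7%.
Duty = $83,164.50 × 20.7% + 450 × $1.11 = $17,714.55.
Line 2 (5650.12, Astoria, 1,577 m², $207,186.26):
Base rate for 5650.12 is $5.28/m².
Duty = 1,577 × $5.28 = $8,326.56.
Line 3 (3974.13, Casara, 2,532 kg, $276,950.16):
Base rate for 3974.13 is $3.55/kg.
Origin Casara qualifies under the Corova–Casara agreement and 3974.13 is covered: preferential rate Free applies instead.
Duty = $276,950.16 × 0% = $0.00.
Total = $17,714.55 + $8,326.56 + $0.00 = $26,041.11.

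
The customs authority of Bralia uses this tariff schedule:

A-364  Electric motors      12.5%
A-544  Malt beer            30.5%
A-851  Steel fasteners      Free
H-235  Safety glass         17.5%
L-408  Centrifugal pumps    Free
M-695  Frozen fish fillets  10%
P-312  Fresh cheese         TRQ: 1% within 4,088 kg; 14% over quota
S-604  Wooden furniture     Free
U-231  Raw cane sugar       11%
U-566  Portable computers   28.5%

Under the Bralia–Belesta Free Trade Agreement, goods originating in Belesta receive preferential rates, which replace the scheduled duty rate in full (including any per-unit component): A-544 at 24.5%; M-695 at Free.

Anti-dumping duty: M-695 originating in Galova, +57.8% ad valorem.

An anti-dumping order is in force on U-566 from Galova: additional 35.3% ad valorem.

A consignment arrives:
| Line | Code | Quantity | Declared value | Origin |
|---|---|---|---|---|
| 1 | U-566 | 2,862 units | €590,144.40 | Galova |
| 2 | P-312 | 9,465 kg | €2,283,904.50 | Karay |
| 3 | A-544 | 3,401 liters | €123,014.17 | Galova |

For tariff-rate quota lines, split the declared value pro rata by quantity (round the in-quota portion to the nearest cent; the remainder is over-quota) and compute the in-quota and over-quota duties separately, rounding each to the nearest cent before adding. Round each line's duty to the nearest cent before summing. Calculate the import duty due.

Line 1 (U-566, Galova, 2,862 units, €590,144.40):
Base rate for U-566 is 28.5%.
Additional duty on U-566 from Galova: +35.3%. Applied ad valorem rate: 28.5% + 35.3% = 63.8%.
Duty = €590,144.40 × 63.8% = €376,512.13.
Line 2 (P-312, Karay, 9,465 kg, €2,283,904.50):
Code P-312 is under a tariff-rate quota (threshold 4,088 kg). In-quota: 4,088 kg at 1%; over-quota: 5,377 kg at 14%.
Pro-rata value split: in-quota = €2,283,904.50 × 4,088/9,465 = €986,434.40; over-quota = €2,283,904.50 − €986,434.40 = €1,297,470.10.
In-quota duty = €986,434.40 × 1% = €9,864.34. Over-quota duty = €1,297,470.10 × 14% = €181,645.81.
Line duty = €9,864.34 + €181,645.81 = €191,510.15.
Line 3 (A-544, Galova, 3,401 liters, €123,014.17):
Base rate for A-544 is 30.5%.
A-544 has an FTA preferential rate, but origin Galova is not Belesta; base rate stands.
Duty = €123,014.17 × 30.5% = €37,519.32.
Total = €376,512.13 + €191,510.15 + €37,519.32 = €605,541.60.

€605,541.60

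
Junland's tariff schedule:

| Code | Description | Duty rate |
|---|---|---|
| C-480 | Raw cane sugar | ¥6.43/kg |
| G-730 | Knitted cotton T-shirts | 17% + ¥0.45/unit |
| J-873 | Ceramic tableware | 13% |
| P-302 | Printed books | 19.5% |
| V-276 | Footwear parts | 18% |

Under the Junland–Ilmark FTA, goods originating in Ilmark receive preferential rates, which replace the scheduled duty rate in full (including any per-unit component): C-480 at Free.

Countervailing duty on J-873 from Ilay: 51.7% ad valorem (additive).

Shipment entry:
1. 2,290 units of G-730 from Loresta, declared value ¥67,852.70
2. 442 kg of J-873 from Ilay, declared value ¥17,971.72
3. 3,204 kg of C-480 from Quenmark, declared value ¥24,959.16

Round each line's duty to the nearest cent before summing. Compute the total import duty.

Line 1 (G-730, Loresta, 2,290 units, ¥67,852.70):
Base rate for G-730 is 17% + ¥0.45/unit.
Duty = ¥67,852.70 × 17% + 2,290 × ¥0.45 = ¥12,565.46.
Line 2 (J-873, Ilay, 442 kg, ¥17,971.72):
Base rate for J-873 is 13%.
Additional duty on J-873 from Ilay: +51.7%. Applied ad valorem rate: 13% + 51.7% = 64.7%.
Duty = ¥17,971.72 × 64.7% = ¥11,627.70.
Line 3 (C-480, Quenmark, 3,204 kg, ¥24,959.16):
Base rate for C-480 is ¥6.43/kg.
C-480 has an FTA preferential rate, but origin Quenmark is not Ilmark; base rate stands.
Duty = 3,204 × ¥6.43 = ¥20,601.72.
Total = ¥12,565.46 + ¥11,627.70 + ¥20,601.72 = ¥44,794.88.

¥44,794.88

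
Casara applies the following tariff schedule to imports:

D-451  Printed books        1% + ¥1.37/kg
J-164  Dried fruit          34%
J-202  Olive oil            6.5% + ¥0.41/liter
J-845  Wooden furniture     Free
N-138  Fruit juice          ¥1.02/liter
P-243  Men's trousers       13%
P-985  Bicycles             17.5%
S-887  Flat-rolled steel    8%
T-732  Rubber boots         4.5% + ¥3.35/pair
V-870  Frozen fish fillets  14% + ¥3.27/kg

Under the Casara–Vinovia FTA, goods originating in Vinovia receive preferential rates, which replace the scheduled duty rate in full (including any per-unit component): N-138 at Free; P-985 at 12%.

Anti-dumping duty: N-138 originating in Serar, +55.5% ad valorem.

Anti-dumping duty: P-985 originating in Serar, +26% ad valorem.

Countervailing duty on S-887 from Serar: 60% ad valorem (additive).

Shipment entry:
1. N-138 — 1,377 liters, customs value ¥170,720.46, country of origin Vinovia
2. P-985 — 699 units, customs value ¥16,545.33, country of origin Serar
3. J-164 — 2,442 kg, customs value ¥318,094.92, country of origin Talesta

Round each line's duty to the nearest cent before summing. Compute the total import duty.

¥115,349.49

Line 1 (N-138, Vinovia, 1,377 liters, ¥170,720.46):
Base rate for N-138 is ¥1.02/liter.
Origin Vinovia qualifies under the Casara–Vinovia agreement and N-138 is covered: preferential rate Free applies instead.
The additional-duty order on N-138 targets Serar, not Vinovia; it does not apply.
Duty = ¥170,720.46 × 0% = ¥0.00.
Line 2 (P-985, Serar, 699 units, ¥16,545.33):
Base rate for P-985 is 17.5%.
P-985 has an FTA preferential rate, but origin Serar is not Vinovia; base rate stands.
Additional duty on P-985 from Serar: +26%. Applied ad valorem rate: 17.5% + 26% = 43.5%.
Duty = ¥16,545.33 × 43.5% = ¥7,197.22.
Line 3 (J-164, Talesta, 2,442 kg, ¥318,094.92):
Base rate for J-164 is 34%.
Duty = ¥318,094.92 × 34% = ¥108,152.27.
Total = ¥0.00 + ¥7,197.22 + ¥108,152.27 = ¥115,349.49.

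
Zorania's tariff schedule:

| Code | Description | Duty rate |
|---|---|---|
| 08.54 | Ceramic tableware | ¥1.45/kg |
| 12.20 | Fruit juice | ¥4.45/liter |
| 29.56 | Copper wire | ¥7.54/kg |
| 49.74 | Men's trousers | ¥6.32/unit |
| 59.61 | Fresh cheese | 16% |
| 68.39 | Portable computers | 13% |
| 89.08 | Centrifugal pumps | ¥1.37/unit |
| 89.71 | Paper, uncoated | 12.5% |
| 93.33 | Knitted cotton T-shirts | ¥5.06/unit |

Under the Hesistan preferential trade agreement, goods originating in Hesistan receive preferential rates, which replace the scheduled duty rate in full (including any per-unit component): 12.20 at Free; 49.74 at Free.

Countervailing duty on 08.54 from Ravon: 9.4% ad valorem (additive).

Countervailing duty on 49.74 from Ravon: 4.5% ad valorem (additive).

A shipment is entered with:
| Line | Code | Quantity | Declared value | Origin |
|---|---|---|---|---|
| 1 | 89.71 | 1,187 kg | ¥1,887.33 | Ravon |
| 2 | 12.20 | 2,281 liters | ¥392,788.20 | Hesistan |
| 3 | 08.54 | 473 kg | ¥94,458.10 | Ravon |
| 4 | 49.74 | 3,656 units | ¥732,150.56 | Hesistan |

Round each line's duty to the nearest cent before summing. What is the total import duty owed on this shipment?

¥9,800.83

Line 1 (89.71, Ravon, 1,187 kg, ¥1,887.33):
Base rate for 89.71 is 12.5%.
Duty = ¥1,887.33 × 12.5% = ¥235.92.
Line 2 (12.20, Hesistan, 2,281 liters, ¥392,788.20):
Base rate for 12.20 is ¥4.45/liter.
Origin Hesistan qualifies under the Zorania–Hesistan agreement and 12.20 is covered: preferential rate Free applies instead.
Duty = ¥392,788.20 × 0% = ¥0.00.
Line 3 (08.54, Ravon, 473 kg, ¥94,458.10):
Base rate for 08.54 is ¥1.45/kg.
Additional duty on 08.54 from Ravon: +9.4% ad valorem. Applied ad valorem rate = 9.4%.
Duty = ¥94,458.10 × 9.4% + 473 × ¥1.45 = ¥9,564.91.
Line 4 (49.74, Hesistan, 3,656 units, ¥732,150.56):
Base rate for 49.74 is ¥6.32/unit.
Origin Hesistan qualifies under the Zorania–Hesistan agreement and 49.74 is covered: preferential rate Free applies instead.
The additional-duty order on 49.74 targets Ravon, not Hesistan; it does not apply.
Duty = ¥732,150.56 × 0% = ¥0.00.
Total = ¥235.92 + ¥0.00 + ¥9,564.91 + ¥0.00 = ¥9,800.83.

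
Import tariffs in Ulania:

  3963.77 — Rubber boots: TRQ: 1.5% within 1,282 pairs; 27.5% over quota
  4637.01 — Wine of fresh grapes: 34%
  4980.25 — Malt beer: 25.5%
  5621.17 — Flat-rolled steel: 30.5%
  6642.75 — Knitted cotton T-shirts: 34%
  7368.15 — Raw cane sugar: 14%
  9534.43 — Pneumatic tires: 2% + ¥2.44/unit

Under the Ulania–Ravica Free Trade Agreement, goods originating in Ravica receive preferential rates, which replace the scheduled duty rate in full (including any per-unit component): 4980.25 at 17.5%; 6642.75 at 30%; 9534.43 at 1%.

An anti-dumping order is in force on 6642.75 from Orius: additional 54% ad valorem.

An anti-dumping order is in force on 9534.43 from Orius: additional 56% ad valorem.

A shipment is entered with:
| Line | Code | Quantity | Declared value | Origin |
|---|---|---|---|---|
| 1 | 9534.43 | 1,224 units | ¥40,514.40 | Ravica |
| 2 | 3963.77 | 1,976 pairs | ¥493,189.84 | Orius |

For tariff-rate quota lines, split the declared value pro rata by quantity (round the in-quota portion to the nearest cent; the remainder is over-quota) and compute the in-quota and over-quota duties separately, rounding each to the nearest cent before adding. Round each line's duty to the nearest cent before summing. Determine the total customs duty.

¥52,839.01

Line 1 (9534.43, Ravica, 1,224 units, ¥40,514.40):
Base rate for 9534.43 is 2% + ¥2.44/unit.
Origin Ravica qualifies under the Ulania–Ravica agreement and 9534.43 is covered: preferential rate 1% applies instead.
The additional-duty order on 9534.43 targets Orius, not Ravica; it does not apply.
Duty = ¥40,514.40 × 1% = ¥405.14.
Line 2 (3963.77, Orius, 1,976 pairs, ¥493,189.84):
Code 3963.77 is under a tariff-rate quota (threshold 1,282 pairs). In-quota: 1,282 pairs at 1.5%; over-quota: 694 pairs at 27.5%.
Pro-rata value split: in-quota = ¥493,189.84 × 1,282/1,976 = ¥319,974.38; over-quota = ¥493,189.84 − ¥319,974.38 = ¥173,215.46.
In-quota duty = ¥319,974.38 × 1.5% = ¥4,799.62. Over-quota duty = ¥173,215.46 × 27.5% = ¥47,634.25.
Line duty = ¥4,799.62 + ¥47,634.25 = ¥52,433.87.
Total = ¥405.14 + ¥52,433.87 = ¥52,839.01.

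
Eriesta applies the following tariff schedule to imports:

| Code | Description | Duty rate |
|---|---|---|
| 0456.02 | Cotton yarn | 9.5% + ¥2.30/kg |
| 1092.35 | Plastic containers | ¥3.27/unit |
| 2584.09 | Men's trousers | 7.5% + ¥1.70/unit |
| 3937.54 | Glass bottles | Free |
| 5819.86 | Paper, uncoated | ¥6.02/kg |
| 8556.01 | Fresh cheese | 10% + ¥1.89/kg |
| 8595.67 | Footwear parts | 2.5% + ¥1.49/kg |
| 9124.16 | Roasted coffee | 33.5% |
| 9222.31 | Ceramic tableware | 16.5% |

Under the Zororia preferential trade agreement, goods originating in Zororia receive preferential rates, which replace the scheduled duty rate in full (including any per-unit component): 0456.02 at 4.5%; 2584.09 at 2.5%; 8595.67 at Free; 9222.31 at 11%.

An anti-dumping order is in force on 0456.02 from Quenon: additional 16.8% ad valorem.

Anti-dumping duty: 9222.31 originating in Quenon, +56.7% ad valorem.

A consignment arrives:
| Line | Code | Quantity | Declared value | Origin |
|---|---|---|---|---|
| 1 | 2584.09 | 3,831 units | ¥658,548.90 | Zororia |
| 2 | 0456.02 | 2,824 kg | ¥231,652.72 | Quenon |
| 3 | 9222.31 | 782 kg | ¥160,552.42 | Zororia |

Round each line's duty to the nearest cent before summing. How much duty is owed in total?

Line 1 (2584.09, Zororia, 3,831 units, ¥658,548.90):
Base rate for 2584.09 is 7.5% + ¥1.70/unit.
Origin Zororia qualifies under the Eriesta–Zororia agreement and 2584.09 is covered: preferential rate 2.5% applies instead.
Duty = ¥658,548.90 × 2.5% = ¥16,463.72.
Line 2 (0456.02, Quenon, 2,824 kg, ¥231,652.72):
Base rate for 0456.02 is 9.5% + ¥2.30/kg.
0456.02 has an FTA preferential rate, but origin Quenon is not Zororia; base rate stands.
Additional duty on 0456.02 from Quenon: +16.8%. Applied ad valorem rate: 9.5% + 16.8% = 26.3%.
Duty = ¥231,652.72 × 26.3% + 2,824 × ¥2.30 = ¥67,419.87.
Line 3 (9222.31, Zororia, 782 kg, ¥160,552.42):
Base rate for 9222.31 is 16.5%.
Origin Zororia qualifies under the Eriesta–Zororia agreement and 9222.31 is covered: preferential rate 11% applies instead.
The additional-duty order on 9222.31 targets Quenon, not Zororia; it does not apply.
Duty = ¥160,552.42 × 11% = ¥17,660.77.
Total = ¥16,463.72 + ¥67,419.87 + ¥17,660.77 = ¥101,544.36.

¥101,544.36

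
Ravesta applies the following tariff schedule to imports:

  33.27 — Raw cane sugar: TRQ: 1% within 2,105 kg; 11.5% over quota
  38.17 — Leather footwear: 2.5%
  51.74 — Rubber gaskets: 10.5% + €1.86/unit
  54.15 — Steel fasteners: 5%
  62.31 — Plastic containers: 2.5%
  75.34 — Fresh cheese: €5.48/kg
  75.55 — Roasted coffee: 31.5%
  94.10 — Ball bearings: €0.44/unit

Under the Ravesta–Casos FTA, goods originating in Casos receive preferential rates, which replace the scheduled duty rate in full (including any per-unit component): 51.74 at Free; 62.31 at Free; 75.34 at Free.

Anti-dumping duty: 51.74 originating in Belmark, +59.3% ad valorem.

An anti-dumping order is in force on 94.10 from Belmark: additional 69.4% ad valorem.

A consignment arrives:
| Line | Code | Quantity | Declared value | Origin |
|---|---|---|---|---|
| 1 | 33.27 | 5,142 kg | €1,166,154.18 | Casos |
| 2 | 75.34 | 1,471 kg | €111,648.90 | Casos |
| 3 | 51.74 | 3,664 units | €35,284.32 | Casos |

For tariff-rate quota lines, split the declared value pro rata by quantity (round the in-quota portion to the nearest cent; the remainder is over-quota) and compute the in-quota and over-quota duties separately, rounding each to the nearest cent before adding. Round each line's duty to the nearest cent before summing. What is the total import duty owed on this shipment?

€83,981.47

Line 1 (33.27, Casos, 5,142 kg, €1,166,154.18):
Code 33.27 is under a tariff-rate quota (threshold 2,105 kg). In-quota: 2,105 kg at 1%; over-quota: 3,037 kg at 11.5%.
Pro-rata value split: in-quota = €1,166,154.18 × 2,105/5,142 = €477,392.95; over-quota = €1,166,154.18 − €477,392.95 = €688,761.23.
In-quota duty = €477,392.95 × 1% = €4,773.93. Over-quota duty = €688,761.23 × 11.5% = €79,207.54.
Line duty = €4,773.93 + €79,207.54 = €83,981.47.
Line 2 (75.34, Casos, 1,471 kg, €111,648.90):
Base rate for 75.34 is €5.48/kg.
Origin Casos qualifies under the Ravesta–Casos agreement and 75.34 is covered: preferential rate Free applies instead.
Duty = €111,648.90 × 0% = €0.00.
Line 3 (51.74, Casos, 3,664 units, €35,284.32):
Base rate for 51.74 is 10.5% + €1.86/unit.
Origin Casos qualifies under the Ravesta–Casos agreement and 51.74 is covered: preferential rate Free applies instead.
The additional-duty order on 51.74 targets Belmark, not Casos; it does not apply.
Duty = €35,284.32 × 0% = €0.00.
Total = €83,981.47 + €0.00 + €0.00 = €83,981.47.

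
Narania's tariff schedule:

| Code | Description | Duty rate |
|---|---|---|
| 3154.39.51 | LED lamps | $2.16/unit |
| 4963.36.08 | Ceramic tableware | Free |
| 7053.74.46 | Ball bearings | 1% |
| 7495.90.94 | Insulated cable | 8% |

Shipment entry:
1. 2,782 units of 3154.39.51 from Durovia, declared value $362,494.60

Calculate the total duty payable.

$6,009.12

Line 1 (3154.39.51, Durovia, 2,782 units, $362,494.60):
Base rate for 3154.39.51 is $2.16/unit.
Duty = 2,782 × $2.16 = $6,009.12.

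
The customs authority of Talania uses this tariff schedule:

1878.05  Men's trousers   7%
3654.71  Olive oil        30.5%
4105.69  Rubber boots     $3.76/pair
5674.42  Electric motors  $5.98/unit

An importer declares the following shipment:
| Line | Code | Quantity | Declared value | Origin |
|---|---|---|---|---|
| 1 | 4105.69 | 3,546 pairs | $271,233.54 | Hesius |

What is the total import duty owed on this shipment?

$13,332.96

Line 1 (4105.69, Hesius, 3,546 pairs, $271,233.54):
Base rate for 4105.69 is $3.76/pair.
Duty = 3,546 × $3.76 = $13,332.96.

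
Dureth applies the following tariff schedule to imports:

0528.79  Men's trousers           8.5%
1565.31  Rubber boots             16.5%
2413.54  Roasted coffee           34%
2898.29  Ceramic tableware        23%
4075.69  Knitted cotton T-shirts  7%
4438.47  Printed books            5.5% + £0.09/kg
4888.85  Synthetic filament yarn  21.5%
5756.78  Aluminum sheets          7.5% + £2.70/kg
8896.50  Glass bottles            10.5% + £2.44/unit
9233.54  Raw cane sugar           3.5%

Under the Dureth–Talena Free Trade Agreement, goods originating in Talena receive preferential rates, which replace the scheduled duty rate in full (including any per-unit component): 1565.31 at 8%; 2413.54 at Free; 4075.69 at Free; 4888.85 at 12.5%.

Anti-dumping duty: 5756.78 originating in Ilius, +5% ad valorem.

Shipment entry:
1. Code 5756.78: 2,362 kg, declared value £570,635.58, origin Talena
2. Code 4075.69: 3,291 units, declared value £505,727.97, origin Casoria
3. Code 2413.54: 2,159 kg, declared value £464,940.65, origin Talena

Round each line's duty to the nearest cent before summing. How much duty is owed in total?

Line 1 (5756.78, Talena, 2,362 kg, £570,635.58):
Base rate for 5756.78 is 7.5% + £2.70/kg.
Origin Talena is the FTA partner but 5756.78 is not on the preference list; base rate stands.
The additional-duty order on 5756.78 targets Ilius, not Talena; it does not apply.
Duty = £570,635.58 × 7.5% + 2,362 × £2.70 = £49,175.07.
Line 2 (4075.69, Casoria, 3,291 units, £505,727.97):
Base rate for 4075.69 is 7%.
4075.69 has an FTA preferential rate, but origin Casoria is not Talena; base rate stands.
Duty = £505,727.97 × 7% = £35,400.96.
Line 3 (2413.54, Talena, 2,159 kg, £464,940.65):
Base rate for 2413.54 is 34%.
Origin Talena qualifies under the Dureth–Talena agreement and 2413.54 is covered: preferential rate Free applies instead.
Duty = £464,940.65 × 0% = £0.00.
Total = £49,175.07 + £35,400.96 + £0.00 = £84,576.03.

£84,576.03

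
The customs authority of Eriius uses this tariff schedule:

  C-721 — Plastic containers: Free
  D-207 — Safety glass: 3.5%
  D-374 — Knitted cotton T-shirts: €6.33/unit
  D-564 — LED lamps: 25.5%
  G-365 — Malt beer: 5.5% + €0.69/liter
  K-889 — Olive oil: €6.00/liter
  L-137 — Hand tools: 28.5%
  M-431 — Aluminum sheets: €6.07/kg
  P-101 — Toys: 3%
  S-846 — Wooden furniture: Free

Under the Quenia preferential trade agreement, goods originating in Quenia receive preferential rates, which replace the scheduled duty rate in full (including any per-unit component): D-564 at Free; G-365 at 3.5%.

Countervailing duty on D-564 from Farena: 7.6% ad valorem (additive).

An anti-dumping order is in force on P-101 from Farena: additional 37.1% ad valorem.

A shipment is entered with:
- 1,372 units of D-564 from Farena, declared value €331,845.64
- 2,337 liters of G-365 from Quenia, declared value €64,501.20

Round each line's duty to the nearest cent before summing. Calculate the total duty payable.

Line 1 (D-564, Farena, 1,372 units, €331,845.64):
Base rate for D-564 is 25.5%.
D-564 has an FTA preferential rate, but origin Farena is not Quenia; base rate stands.
Additional duty on D-564 from Farena: +7.6%. Applied ad valorem rate: 25.5% + 7.6% = 33.1%.
Duty = €331,845.64 × 33.1% = €109,840.91.
Line 2 (G-365, Quenia, 2,337 liters, €64,501.20):
Base rate for G-365 is 5.5% + €0.69/liter.
Origin Quenia qualifies under the Eriius–Quenia agreement and G-365 is covered: preferential rate 3.5% applies instead.
Duty = €64,501.20 × 3.5% = €2,257.54.
Total = €109,840.91 + €2,257.54 = €112,098.45.

€112,098.45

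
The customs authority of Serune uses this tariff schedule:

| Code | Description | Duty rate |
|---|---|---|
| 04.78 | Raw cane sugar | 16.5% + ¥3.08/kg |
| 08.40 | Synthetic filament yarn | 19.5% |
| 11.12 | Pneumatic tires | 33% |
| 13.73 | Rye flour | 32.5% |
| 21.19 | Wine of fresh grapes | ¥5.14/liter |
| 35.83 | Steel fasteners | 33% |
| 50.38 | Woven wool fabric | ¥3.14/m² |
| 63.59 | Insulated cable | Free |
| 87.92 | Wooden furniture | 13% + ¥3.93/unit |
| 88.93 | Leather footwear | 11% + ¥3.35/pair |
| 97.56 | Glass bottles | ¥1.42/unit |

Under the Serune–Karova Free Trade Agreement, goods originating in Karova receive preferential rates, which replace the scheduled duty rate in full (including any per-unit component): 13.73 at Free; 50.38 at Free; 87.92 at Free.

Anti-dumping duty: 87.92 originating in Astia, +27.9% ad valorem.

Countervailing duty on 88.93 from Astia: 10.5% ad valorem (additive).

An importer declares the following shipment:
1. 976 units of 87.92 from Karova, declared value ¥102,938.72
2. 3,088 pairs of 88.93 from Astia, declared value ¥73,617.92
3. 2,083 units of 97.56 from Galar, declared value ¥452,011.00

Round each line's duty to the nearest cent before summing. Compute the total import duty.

¥29,130.51

Line 1 (87.92, Karova, 976 units, ¥102,938.72):
Base rate for 87.92 is 13% + ¥3.93/unit.
Origin Karova qualifies under the Serune–Karova agreement and 87.92 is covered: preferential rate Free applies instead.
The additional-duty order on 87.92 targets Astia, not Karova; it does not apply.
Duty = ¥102,938.72 × 0% = ¥0.00.
Line 2 (88.93, Astia, 3,088 pairs, ¥73,617.92):
Base rate for 88.93 is 11% + ¥3.35/pair.
Additional duty on 88.93 from Astia: +10.5%. Applied ad valorem rate: 11% + 10.5% = 21.5%.
Duty = ¥73,617.92 × 21.5% + 3,088 × ¥3.35 = ¥26,172.65.
Line 3 (97.56, Galar, 2,083 units, ¥452,011.00):
Base rate for 97.56 is ¥1.42/unit.
Duty = 2,083 × ¥1.42 = ¥2,957.86.
Total = ¥0.00 + ¥26,172.65 + ¥2,957.86 = ¥29,130.51.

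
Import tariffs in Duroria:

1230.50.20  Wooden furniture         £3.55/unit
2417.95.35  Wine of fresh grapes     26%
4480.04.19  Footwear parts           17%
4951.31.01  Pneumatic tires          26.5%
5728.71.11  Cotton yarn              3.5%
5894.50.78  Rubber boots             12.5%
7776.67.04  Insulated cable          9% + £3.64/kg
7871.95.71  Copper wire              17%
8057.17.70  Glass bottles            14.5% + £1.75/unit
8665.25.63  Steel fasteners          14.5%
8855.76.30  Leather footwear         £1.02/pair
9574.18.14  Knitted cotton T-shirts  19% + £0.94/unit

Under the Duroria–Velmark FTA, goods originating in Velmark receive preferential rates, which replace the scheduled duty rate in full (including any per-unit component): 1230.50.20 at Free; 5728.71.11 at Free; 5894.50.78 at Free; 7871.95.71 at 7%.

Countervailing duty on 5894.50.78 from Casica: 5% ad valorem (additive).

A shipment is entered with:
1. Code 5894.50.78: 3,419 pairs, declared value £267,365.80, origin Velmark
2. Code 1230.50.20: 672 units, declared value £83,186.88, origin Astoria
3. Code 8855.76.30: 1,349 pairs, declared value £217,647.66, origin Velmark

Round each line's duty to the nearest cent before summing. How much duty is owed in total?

Line 1 (5894.50.78, Velmark, 3,419 pairs, £267,365.80):
Base rate for 5894.50.78 is 12.5%.
Origin Velmark qualifies under the Duroria–Velmark agreement and 5894.50.78 is covered: preferential rate Free applies instead.
The additional-duty order on 5894.50.78 targets Casica, not Velmark; it does not apply.
Duty = £267,365.80 × 0% = £0.00.
Line 2 (1230.50.20, Astoria, 672 units, £83,186.88):
Base rate for 1230.50.20 is £3.55/unit.
1230.50.20 has an FTA preferential rate, but origin Astoria is not Velmark; base rate stands.
Duty = 672 × £3.55 = £2,385.60.
Line 3 (8855.76.30, Velmark, 1,349 pairs, £217,647.66):
Base rate for 8855.76.30 is £1.02/pair.
Origin Velmark is the FTA partner but 8855.76.30 is not on the preference list; base rate stands.
Duty = 1,349 × £1.02 = £1,375.98.
Total = £0.00 + £2,385.60 + £1,375.98 = £3,761.58.

£3,761.58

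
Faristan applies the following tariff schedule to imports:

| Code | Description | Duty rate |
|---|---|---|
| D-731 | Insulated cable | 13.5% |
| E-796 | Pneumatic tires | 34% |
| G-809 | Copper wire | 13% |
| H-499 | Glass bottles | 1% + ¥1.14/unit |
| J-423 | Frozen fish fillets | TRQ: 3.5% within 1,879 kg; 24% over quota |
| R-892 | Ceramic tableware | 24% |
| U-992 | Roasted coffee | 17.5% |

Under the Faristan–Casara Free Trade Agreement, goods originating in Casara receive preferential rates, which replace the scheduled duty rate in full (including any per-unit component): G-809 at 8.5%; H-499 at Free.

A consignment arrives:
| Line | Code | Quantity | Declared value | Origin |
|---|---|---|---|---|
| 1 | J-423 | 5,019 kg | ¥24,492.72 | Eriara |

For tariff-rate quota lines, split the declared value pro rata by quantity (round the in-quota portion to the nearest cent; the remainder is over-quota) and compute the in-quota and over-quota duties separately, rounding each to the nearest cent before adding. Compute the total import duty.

¥3,998.50

Line 1 (J-423, Eriara, 5,019 kg, ¥24,492.72):
Code J-423 is under a tariff-rate quota (threshold 1,879 kg). In-quota: 1,879 kg at 3.5%; over-quota: 3,140 kg at 24%.
Pro-rata value split: in-quota = ¥24,492.72 × 1,879/5,019 = ¥9,169.52; over-quota = ¥24,492.72 − ¥9,169.52 = ¥15,323.20.
In-quota duty = ¥9,169.52 × 3.5% = ¥320.93. Over-quota duty = ¥15,323.20 × 24% = ¥3,677.57.
Line duty = ¥320.93 + ¥3,677.57 = ¥3,998.50.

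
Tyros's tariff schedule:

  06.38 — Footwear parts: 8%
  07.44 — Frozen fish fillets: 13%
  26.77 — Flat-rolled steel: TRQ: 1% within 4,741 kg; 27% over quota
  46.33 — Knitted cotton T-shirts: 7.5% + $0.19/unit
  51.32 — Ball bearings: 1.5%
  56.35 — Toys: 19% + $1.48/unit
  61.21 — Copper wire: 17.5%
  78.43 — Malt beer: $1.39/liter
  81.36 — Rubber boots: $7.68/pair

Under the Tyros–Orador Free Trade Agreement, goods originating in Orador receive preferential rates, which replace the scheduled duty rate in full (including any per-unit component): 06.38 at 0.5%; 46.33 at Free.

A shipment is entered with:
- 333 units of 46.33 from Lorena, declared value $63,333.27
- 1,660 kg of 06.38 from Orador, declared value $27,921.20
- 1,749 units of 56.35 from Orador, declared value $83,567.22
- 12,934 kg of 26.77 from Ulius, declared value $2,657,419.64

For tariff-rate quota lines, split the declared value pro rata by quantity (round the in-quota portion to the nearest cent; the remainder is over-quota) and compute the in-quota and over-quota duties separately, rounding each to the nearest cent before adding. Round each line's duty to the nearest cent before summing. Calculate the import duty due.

$487,660.15

Line 1 (46.33, Lorena, 333 units, $63,333.27):
Base rate for 46.33 is 7.5% + $0.19/unit.
46.33 has an FTA preferential rate, but origin Lorena is not Orador; base rate stands.
Duty = $63,333.27 × 7.5% + 333 × $0.19 = $4,813.27.
Line 2 (06.38, Orador, 1,660 kg, $27,921.20):
Base rate for 06.38 is 8%.
Origin Orador qualifies under the Tyros–Orador agreement and 06.38 is covered: preferential rate 0.5% applies instead.
Duty = $27,921.20 × 0.5% = $139.61.
Line 3 (56.35, Orador, 1,749 units, $83,567.22):
Base rate for 56.35 is 19% + $1.48/unit.
Origin Orador is the FTA partner but 56.35 is not on the preference list; base rate stands.
Duty = $83,567.22 × 19% + 1,749 × $1.48 = $18,466.29.
Line 4 (26.77, Ulius, 12,934 kg, $2,657,419.64):
Code 26.77 is under a tariff-rate quota (threshold 4,741 kg). In-quota: 4,741 kg at 1%; over-quota: 8,193 kg at 27%.
Pro-rata value split: in-quota = $2,657,419.64 × 4,741/12,934 = $974,085.86; over-quota = $2,657,419.64 − $974,085.86 = $1,683,333.78.
In-quota duty = $974,085.86 × 1% = $9,740.86. Over-quota duty = $1,683,333.78 × 27% = $454,500.12.
Line duty = $9,740.86 + $454,500.12 = $464,240.98.
Total = $4,813.27 + $139.61 + $18,466.29 + $464,240.98 = $487,660.15.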